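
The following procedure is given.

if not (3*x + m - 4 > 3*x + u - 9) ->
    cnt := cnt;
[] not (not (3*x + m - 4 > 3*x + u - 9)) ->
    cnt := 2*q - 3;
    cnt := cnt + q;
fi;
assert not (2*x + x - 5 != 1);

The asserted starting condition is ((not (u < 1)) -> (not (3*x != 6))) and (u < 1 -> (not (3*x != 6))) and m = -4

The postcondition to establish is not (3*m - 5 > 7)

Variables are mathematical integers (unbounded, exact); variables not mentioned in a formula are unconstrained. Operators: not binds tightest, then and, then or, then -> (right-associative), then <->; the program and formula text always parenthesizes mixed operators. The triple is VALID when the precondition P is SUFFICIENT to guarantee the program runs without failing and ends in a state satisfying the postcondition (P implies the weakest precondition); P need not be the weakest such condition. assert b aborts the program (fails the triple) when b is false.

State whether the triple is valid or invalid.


Working backward. After the program, the postcondition not (3*m - 5 > 7) must hold; in canonical form it is not (3*m > 12).
Before assert not (2*x + x - 5 != 1): (not (3*x != 6)) and (not (3*m > 12))
Then branch requires (not (3*x != 6)) and (not (3*m > 12)); else branch requires (not (3*x != 6)) and (not (3*m > 12)).
Before the if: ((not (m > u - 5)) -> ((not (3*x != 6)) and (not (3*m > 12)))) and (m > u - 5 -> ((not (3*x != 6)) and (not (3*m > 12))))
The weakest precondition is ((not (m > u - 5)) -> ((not (3*x != 6)) and (not (3*m > 12)))) and (m > u - 5 -> ((not (3*x != 6)) and (not (3*m > 12)))).
Check whether ((not (u < 1)) -> (not (3*x != 6))) and (u < 1 -> (not (3*x != 6))) and m = -4 implies it.
Every state satisfying the precondition satisfies the weakest precondition: the implication holds.
Answer: valid


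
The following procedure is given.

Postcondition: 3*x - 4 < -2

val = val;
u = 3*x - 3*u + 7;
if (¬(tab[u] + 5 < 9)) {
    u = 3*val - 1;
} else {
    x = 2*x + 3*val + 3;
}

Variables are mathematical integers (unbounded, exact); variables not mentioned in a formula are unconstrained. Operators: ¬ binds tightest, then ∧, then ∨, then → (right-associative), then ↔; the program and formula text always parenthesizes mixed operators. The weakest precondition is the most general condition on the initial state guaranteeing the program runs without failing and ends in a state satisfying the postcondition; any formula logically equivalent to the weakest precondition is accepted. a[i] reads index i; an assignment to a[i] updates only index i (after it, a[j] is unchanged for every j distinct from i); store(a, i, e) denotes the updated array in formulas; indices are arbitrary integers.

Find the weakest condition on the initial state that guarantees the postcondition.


Working backward. After the program, the postcondition 3*x - 4 < -2 must hold; in canonical form it is 3*x < 2.
Then branch requires 3*x < 2; else branch requires 9*val + 6*x < -7.
Before the if: ((¬(tab[u] < 4)) → 3*x < 2) ∧ (tab[u] < 4 → 9*val + 6*x < -7)
Before u := 3*x - 3*u + 7: ((¬(tab[-3*u + 3*x + 7] < 4)) → 3*x < 2) ∧ (tab[-3*u + 3*x + 7] < 4 → 9*val + 6*x < -7)
Before val := val: ((¬(tab[-3*u + 3*x + 7] < 4)) → 3*x < 2) ∧ (tab[-3*u + 3*x + 7] < 4 → 9*val + 6*x < -7)
Answer: WP = ((¬(tab[-3*u + 3*x + 7] < 4)) → 3*x < 2) ∧ (tab[-3*u + 3*x + 7] < 4 → 9*val + 6*x < -7)


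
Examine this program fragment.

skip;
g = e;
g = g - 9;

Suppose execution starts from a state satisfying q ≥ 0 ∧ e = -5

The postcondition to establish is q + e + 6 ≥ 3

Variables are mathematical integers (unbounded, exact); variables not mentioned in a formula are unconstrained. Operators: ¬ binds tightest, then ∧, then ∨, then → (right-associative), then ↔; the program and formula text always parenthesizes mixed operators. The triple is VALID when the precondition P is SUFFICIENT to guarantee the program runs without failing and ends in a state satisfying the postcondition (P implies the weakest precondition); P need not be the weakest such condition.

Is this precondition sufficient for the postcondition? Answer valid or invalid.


Working backward. After the program, the postcondition q + e + 6 ≥ 3 must hold; in canonical form it is e + q ≥ -3.
Before g := g - 9: e + q ≥ -3
Before g := e: e + q ≥ -3
Before skip: e + q ≥ -3
The weakest precondition is e + q ≥ -3.
Check whether q ≥ 0 ∧ e = -5 implies it.
Countermodel: at the initial state e = -5, q = 0, the precondition holds but the weakest precondition fails.
Answer: invalid


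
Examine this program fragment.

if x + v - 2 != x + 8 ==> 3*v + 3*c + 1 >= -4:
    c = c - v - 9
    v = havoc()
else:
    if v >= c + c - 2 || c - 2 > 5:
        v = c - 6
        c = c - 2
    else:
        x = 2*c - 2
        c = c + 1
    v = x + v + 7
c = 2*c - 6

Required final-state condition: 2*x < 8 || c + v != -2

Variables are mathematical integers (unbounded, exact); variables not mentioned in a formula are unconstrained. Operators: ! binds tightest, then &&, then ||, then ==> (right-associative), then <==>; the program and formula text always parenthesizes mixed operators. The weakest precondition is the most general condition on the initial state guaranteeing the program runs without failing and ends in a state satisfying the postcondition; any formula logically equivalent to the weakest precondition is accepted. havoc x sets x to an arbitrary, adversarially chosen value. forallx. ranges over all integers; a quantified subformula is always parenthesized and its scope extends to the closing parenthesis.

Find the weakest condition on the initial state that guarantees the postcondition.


Working backward. After the program, 2*x < 8 || c + v != -2 must hold.
Before c := 2*c - 6: 2*x < 8 || 2*c + v != 4
Then branch requires forall v_1. (2*x < 8 || 2*c + v_1 != 2*v + 22); else branch requires ((v >= 2*c - 2 || c > 7) ==> (2*x < 8 || 3*c + x != 7)) && ((!(v >= 2*c - 2 || c > 7)) ==> (4*c < 12 || 4*c + v != -3)).
Before the if: ((v != 10 ==> 3*c + 3*v >= -5) ==> (forall v_1. (2*x < 8 || 2*c + v_1 != 2*v + 22))) && ((!(v != 10 ==> 3*c + 3*v >= -5)) ==> (((v >= 2*c - 2 || c > 7) ==> (2*x < 8 || 3*c + x != 7)) && ((!(v >= 2*c - 2 || c > 7)) ==> (4*c < 12 || 4*c + v != -3))))
Answer: WP = ((v != 10 ==> 3*c + 3*v >= -5) ==> (forall v_1. (2*x < 8 || 2*c + v_1 != 2*v + 22))) && ((!(v != 10 ==> 3*c + 3*v >= -5)) ==> (((v >= 2*c - 2 || c > 7) ==> (2*x < 8 || 3*c + x != 7)) && ((!(v >= 2*c - 2 || c > 7)) ==> (4*c < 12 || 4*c + v != -3))))


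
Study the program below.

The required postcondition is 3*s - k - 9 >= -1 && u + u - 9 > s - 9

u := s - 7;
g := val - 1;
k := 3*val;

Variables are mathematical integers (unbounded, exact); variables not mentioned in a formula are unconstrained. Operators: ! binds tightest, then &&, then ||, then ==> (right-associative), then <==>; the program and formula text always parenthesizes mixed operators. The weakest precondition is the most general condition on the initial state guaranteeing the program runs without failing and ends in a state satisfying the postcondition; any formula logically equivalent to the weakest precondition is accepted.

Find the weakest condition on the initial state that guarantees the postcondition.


Working backward. After the program, the postcondition 3*s - k - 9 >= -1 && u + u - 9 > s - 9 must hold; in canonical form it is 3*s >= k + 8 && 2*u > s.
Before k := 3*val: 3*s >= 3*val + 8 && 2*u > s
Before g := val - 1: 3*s >= 3*val + 8 && 2*u > s
Before u := s - 7: 3*s >= 3*val + 8 && s > 14
Answer: WP = 3*s >= 3*val + 8 && s > 14


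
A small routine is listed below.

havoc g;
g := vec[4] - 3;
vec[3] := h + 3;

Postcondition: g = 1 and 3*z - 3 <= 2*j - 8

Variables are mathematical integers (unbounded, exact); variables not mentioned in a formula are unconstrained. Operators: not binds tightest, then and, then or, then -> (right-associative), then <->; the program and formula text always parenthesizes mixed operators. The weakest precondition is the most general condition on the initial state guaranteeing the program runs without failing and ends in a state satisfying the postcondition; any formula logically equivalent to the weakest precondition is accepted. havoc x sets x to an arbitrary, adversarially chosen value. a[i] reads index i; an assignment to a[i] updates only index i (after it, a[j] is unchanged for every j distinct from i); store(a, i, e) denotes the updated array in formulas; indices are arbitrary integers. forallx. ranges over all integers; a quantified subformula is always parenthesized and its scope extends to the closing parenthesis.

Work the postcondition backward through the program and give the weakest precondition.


Working backward. After the program, the postcondition g = 1 and 3*z - 3 <= 2*j - 8 must hold; in canonical form it is g = 1 and 3*z <= 2*j - 5.
Before vec[3] := h + 3: g = 1 and 3*z <= 2*j - 5
Before g := vec[4] - 3: vec[4] = 4 and 3*z <= 2*j - 5
Before havoc g: vec[4] = 4 and 3*z <= 2*j - 5
Answer: WP = vec[4] = 4 and 3*z <= 2*j - 5


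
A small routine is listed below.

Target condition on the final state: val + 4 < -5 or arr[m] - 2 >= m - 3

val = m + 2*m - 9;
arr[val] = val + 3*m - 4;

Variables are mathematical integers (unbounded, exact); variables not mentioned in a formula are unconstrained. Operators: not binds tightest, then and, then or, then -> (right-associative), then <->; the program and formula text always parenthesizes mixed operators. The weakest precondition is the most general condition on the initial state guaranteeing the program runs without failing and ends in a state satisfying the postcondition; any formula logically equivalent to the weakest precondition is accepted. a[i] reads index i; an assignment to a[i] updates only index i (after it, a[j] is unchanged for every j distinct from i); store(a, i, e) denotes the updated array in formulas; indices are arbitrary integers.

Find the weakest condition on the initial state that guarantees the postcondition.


Working backward. After the program, the postcondition val + 4 < -5 or arr[m] - 2 >= m - 3 must hold; in canonical form it is val < -9 or arr[m] >= m - 1.
Before arr[val] := val + 3*m - 4: val < -9 or store(arr, val, 3*m + val - 4)[m] >= m - 1
Before val := m + 2*m - 9: 3*m < 0 or store(arr, 3*m - 9, 6*m - 13)[m] >= m - 1
Answer: WP = 3*m < 0 or store(arr, 3*m - 9, 6*m - 13)[m] >= m - 1


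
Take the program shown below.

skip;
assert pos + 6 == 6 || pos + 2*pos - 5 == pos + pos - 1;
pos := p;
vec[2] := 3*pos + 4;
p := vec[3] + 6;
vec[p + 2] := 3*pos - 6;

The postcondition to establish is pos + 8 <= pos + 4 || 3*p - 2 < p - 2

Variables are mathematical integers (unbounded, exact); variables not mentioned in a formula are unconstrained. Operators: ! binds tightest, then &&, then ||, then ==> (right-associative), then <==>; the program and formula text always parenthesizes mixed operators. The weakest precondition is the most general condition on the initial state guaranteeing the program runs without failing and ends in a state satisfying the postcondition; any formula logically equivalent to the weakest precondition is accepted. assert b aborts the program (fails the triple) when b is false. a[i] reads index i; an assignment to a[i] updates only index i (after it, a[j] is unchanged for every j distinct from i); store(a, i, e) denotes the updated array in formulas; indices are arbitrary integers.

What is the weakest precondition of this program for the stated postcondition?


Working backward. After the program, the postcondition pos + 8 <= pos + 4 || 3*p - 2 < p - 2 must hold; in canonical form it is 2*p < 0.
Before vec[p + 2] := 3*pos - 6: 2*p < 0
Before p := vec[3] + 6: 2*vec[3] < -12
Before vec[2] := 3*pos + 4: 2*vec[3] < -12
Before pos := p: 2*vec[3] < -12
Before assert pos + 6 == 6 || pos + 2*pos - 5 == pos + pos - 1: (pos == 0 || pos == 4) && 2*vec[3] < -12
Before skip: (pos == 0 || pos == 4) && 2*vec[3] < -12
Answer: WP = (pos == 0 || pos == 4) && 2*vec[3] < -12


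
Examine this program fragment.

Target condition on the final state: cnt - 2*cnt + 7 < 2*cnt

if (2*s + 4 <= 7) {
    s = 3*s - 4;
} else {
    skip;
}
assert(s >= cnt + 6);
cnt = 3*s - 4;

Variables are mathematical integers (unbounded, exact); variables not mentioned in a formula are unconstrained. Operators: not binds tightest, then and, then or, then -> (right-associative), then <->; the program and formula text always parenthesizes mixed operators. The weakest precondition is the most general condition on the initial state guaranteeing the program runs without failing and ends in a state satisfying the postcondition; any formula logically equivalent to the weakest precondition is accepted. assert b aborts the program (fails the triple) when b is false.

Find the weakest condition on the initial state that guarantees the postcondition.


Working backward. After the program, the postcondition cnt - 2*cnt + 7 < 2*cnt must hold; in canonical form it is 3*cnt > 7.
Before cnt := 3*s - 4: 9*s > 19
Before assert s >= cnt + 6: s >= cnt + 6 and 9*s > 19
Then branch requires 3*s >= cnt + 10 and 27*s > 55; else branch requires s >= cnt + 6 and 9*s > 19.
Before the if: (2*s <= 3 -> (3*s >= cnt + 10 and 27*s > 55)) and ((not (2*s <= 3)) -> (s >= cnt + 6 and 9*s > 19))
Answer: WP = (2*s <= 3 -> (3*s >= cnt + 10 and 27*s > 55)) and ((not (2*s <= 3)) -> (s >= cnt + 6 and 9*s > 19))


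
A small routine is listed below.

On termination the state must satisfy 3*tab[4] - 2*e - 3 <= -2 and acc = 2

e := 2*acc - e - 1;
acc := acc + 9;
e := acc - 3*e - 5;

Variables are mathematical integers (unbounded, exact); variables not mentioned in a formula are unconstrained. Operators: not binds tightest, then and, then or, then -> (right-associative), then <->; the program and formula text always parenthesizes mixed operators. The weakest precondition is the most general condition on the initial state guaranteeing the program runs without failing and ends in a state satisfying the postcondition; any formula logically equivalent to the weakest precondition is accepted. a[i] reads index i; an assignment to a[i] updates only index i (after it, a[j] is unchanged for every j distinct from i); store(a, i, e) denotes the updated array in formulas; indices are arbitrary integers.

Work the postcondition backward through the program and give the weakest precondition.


Working backward. After the program, the postcondition 3*tab[4] - 2*e - 3 <= -2 and acc = 2 must hold; in canonical form it is 3*tab[4] <= 2*e + 1 and acc = 2.
Before e := acc - 3*e - 5: 3*tab[4] + 6*e <= 2*acc - 9 and acc = 2
Before acc := acc + 9: 3*tab[4] + 6*e <= 2*acc + 9 and acc = -7
Before e := 2*acc - e - 1: 3*tab[4] + 10*acc <= 6*e + 15 and acc = -7
Answer: WP = 3*tab[4] + 10*acc <= 6*e + 15 and acc = -7


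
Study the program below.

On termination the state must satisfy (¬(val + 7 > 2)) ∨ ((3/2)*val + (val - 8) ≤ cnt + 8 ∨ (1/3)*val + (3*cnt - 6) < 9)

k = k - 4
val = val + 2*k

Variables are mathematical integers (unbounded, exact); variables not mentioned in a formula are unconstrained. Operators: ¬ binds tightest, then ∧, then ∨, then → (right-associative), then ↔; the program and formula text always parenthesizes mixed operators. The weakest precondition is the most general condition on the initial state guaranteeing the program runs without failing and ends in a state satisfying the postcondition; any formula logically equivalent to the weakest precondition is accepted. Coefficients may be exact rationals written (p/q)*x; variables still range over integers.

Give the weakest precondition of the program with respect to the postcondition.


Working backward. After the program, the postcondition (¬(val + 7 > 2)) ∨ ((3/2)*val + (val - 8) ≤ cnt + 8 ∨ (1/3)*val + (3*cnt - 6) < 9) must hold; in canonical form it is (¬(val > -5)) ∨ (5/2)*val ≤ cnt + 16 ∨ 3*cnt + (1/3)*val < 15.
Before val := val + 2*k: (¬(2*k + val > -5)) ∨ 5*k + (5/2)*val ≤ cnt + 16 ∨ 3*cnt + (2/3)*k + (1/3)*val < 15
Before k := k - 4: (¬(2*k + val > 3)) ∨ 5*k + (5/2)*val ≤ cnt + 36 ∨ 3*cnt + (2/3)*k + (1/3)*val < 53/3
Answer: WP = (¬(2*k + val > 3)) ∨ 5*k + (5/2)*val ≤ cnt + 36 ∨ 3*cnt + (2/3)*k + (1/3)*val < 53/3


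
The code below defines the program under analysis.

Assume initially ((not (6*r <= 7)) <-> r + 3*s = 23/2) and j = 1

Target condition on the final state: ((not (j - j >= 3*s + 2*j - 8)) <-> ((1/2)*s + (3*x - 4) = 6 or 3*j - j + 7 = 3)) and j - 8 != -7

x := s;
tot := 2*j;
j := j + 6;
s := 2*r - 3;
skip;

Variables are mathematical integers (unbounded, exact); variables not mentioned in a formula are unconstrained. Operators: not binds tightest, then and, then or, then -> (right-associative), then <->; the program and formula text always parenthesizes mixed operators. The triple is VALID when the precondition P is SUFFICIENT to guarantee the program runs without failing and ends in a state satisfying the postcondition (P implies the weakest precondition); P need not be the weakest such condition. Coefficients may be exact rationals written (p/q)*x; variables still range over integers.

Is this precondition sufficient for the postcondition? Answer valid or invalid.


Working backward. After the program, the postcondition ((not (j - j >= 3*s + 2*j - 8)) <-> ((1/2)*s + (3*x - 4) = 6 or 3*j - j + 7 = 3)) and j - 8 != -7 must hold; in canonical form it is ((not (2*j + 3*s <= 8)) <-> ((1/2)*s + 3*x = 10 or 2*j = -4)) and j != 1.
Before skip: ((not (2*j + 3*s <= 8)) <-> ((1/2)*s + 3*x = 10 or 2*j = -4)) and j != 1
Before s := 2*r - 3: ((not (2*j + 6*r <= 17)) <-> (r + 3*x = 23/2 or 2*j = -4)) and j != 1
Before j := j + 6: ((not (2*j + 6*r <= 5)) <-> (r + 3*x = 23/2 or 2*j = -16)) and j != -5
Before tot := 2*j: ((not (2*j + 6*r <= 5)) <-> (r + 3*x = 23/2 or 2*j = -16)) and j != -5
Before x := s: ((not (2*j + 6*r <= 5)) <-> (r + 3*s = 23/2 or 2*j = -16)) and j != -5
The weakest precondition is ((not (2*j + 6*r <= 5)) <-> (r + 3*s = 23/2 or 2*j = -16)) and j != -5.
Check whether ((not (6*r <= 7)) <-> r + 3*s = 23/2) and j = 1 implies it.
Countermodel: at the initial state j = 1, r = 1, s = 0, the precondition holds but the weakest precondition fails.
Answer: invalid


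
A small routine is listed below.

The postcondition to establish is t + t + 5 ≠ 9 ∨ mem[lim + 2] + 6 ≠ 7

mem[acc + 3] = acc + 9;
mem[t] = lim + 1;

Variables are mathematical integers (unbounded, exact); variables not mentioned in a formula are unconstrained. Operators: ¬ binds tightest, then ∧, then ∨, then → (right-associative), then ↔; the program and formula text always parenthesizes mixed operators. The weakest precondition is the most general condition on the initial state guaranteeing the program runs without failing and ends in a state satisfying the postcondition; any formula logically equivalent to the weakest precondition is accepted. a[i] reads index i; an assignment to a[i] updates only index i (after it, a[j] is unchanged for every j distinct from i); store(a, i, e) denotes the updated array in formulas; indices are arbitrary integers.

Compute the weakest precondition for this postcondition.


Working backward. After the program, the postcondition t + t + 5 ≠ 9 ∨ mem[lim + 2] + 6 ≠ 7 must hold; in canonical form it is 2*t ≠ 4 ∨ mem[lim + 2] ≠ 1.
Before mem[t] := lim + 1: 2*t ≠ 4 ∨ store(mem, t, lim + 1)[lim + 2] ≠ 1
Before mem[acc + 3] := acc + 9: 2*t ≠ 4 ∨ store(store(mem, acc + 3, acc + 9), t, lim + 1)[lim + 2] ≠ 1
Answer: WP = 2*t ≠ 4 ∨ store(store(mem, acc + 3, acc + 9), t, lim + 1)[lim + 2] ≠ 1


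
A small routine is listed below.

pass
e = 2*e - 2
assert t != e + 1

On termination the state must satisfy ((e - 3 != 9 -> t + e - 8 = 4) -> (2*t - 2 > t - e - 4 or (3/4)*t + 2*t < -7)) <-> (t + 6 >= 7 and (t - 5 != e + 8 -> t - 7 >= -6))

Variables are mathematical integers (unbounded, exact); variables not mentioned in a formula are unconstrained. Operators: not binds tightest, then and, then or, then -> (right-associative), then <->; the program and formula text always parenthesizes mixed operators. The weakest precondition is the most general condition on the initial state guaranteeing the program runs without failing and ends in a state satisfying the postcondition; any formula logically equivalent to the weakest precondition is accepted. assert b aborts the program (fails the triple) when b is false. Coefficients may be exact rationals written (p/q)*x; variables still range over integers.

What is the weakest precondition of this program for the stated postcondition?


Working backward. After the program, the postcondition ((e - 3 != 9 -> t + e - 8 = 4) -> (2*t - 2 > t - e - 4 or (3/4)*t + 2*t < -7)) <-> (t + 6 >= 7 and (t - 5 != e + 8 -> t - 7 >= -6)) must hold; in canonical form it is ((e != 12 -> e + t = 12) -> (e + t > -2 or (11/4)*t < -7)) <-> (t >= 1 and (t != e + 13 -> t >= 1)).
Before assert t != e + 1: t != e + 1 and (((e != 12 -> e + t = 12) -> (e + t > -2 or (11/4)*t < -7)) <-> (t >= 1 and (t != e + 13 -> t >= 1)))
Before e := 2*e - 2: t != 2*e - 1 and (((2*e != 14 -> 2*e + t = 14) -> (2*e + t > 0 or (11/4)*t < -7)) <-> (t >= 1 and (t != 2*e + 11 -> t >= 1)))
Before skip: t != 2*e - 1 and (((2*e != 14 -> 2*e + t = 14) -> (2*e + t > 0 or (11/4)*t < -7)) <-> (t >= 1 and (t != 2*e + 11 -> t >= 1)))
Answer: WP = t != 2*e - 1 and (((2*e != 14 -> 2*e + t = 14) -> (2*e + t > 0 or (11/4)*t < -7)) <-> (t >= 1 and (t != 2*e + 11 -> t >= 1)))


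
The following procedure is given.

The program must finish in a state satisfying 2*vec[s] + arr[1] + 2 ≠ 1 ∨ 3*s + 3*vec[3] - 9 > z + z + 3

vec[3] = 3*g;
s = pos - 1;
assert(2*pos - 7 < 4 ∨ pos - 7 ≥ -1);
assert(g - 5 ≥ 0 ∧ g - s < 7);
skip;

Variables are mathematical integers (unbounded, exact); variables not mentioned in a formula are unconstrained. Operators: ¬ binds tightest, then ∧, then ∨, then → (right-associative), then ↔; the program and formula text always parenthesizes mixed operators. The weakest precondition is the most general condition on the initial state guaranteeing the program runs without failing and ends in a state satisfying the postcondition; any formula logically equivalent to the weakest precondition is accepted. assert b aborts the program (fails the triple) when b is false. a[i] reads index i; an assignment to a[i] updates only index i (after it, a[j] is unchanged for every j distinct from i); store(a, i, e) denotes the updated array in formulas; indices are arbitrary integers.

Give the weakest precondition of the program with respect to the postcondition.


Working backward. After the program, the postcondition 2*vec[s] + arr[1] + 2 ≠ 1 ∨ 3*s + 3*vec[3] - 9 > z + z + 3 must hold; in canonical form it is arr[1] + 2*vec[s] ≠ -1 ∨ 3*vec[3] + 3*s > 2*z + 12.
Before skip: arr[1] + 2*vec[s] ≠ -1 ∨ 3*vec[3] + 3*s > 2*z + 12
Before assert g - 5 ≥ 0 ∧ g - s < 7: g ≥ 5 ∧ g < s + 7 ∧ (arr[1] + 2*vec[s] ≠ -1 ∨ 3*vec[3] + 3*s > 2*z + 12)
Before assert 2*pos - 7 < 4 ∨ pos - 7 ≥ -1: (2*pos < 11 ∨ pos ≥ 6) ∧ g ≥ 5 ∧ g < s + 7 ∧ (arr[1] + 2*vec[s] ≠ -1 ∨ 3*vec[3] + 3*s > 2*z + 12)
Before s := pos - 1: (2*pos < 11 ∨ pos ≥ 6) ∧ g ≥ 5 ∧ g < pos + 6 ∧ (arr[1] + 2*vec[pos - 1] ≠ -1 ∨ 3*vec[3] + 3*pos > 2*z + 15)
Before vec[3] := 3*g: (2*pos < 11 ∨ pos ≥ 6) ∧ g ≥ 5 ∧ g < pos + 6 ∧ (arr[1] + 2*store(vec, 3, 3*g)[pos - 1] ≠ -1 ∨ 9*g + 3*pos > 2*z + 15)
Answer: WP = (2*pos < 11 ∨ pos ≥ 6) ∧ g ≥ 5 ∧ g < pos + 6 ∧ (arr[1] + 2*store(vec, 3, 3*g)[pos - 1] ≠ -1 ∨ 9*g + 3*pos > 2*z + 15)


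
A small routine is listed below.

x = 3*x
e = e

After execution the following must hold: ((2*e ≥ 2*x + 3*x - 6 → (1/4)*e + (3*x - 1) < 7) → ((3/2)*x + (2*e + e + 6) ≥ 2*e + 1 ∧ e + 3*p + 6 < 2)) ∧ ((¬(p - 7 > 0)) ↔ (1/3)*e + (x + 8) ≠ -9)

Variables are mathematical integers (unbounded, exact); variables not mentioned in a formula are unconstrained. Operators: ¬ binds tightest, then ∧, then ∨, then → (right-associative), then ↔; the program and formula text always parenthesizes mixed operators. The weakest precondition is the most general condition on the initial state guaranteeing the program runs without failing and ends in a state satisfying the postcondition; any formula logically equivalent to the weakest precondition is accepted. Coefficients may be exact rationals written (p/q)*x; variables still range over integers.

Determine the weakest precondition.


Working backward. After the program, the postcondition ((2*e ≥ 2*x + 3*x - 6 → (1/4)*e + (3*x - 1) < 7) → ((3/2)*x + (2*e + e + 6) ≥ 2*e + 1 ∧ e + 3*p + 6 < 2)) ∧ ((¬(p - 7 > 0)) ↔ (1/3)*e + (x + 8) ≠ -9) must hold; in canonical form it is ((2*e ≥ 5*x - 6 → (1/4)*e + 3*x < 8) → (e + (3/2)*x ≥ -5 ∧ e + 3*p < -4)) ∧ ((¬(p > 7)) ↔ (1/3)*e + x ≠ -17).
Before e := e: ((2*e ≥ 5*x - 6 → (1/4)*e + 3*x < 8) → (e + (3/2)*x ≥ -5 ∧ e + 3*p < -4)) ∧ ((¬(p > 7)) ↔ (1/3)*e + x ≠ -17)
Before x := 3*x: ((2*e ≥ 15*x - 6 → (1/4)*e + 9*x < 8) → (e + (9/2)*x ≥ -5 ∧ e + 3*p < -4)) ∧ ((¬(p > 7)) ↔ (1/3)*e + 3*x ≠ -17)
Answer: WP = ((2*e ≥ 15*x - 6 → (1/4)*e + 9*x < 8) → (e + (9/2)*x ≥ -5 ∧ e + 3*p < -4)) ∧ ((¬(p > 7)) ↔ (1/3)*e + 3*x ≠ -17)


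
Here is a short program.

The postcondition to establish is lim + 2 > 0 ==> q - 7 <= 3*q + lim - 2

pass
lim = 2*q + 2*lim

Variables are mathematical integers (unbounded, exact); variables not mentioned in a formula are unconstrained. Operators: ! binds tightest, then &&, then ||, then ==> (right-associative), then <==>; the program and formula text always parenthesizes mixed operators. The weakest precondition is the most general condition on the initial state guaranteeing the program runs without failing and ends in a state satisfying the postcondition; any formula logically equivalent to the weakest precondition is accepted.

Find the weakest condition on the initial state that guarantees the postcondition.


Working backward. After the program, the postcondition lim + 2 > 0 ==> q - 7 <= 3*q + lim - 2 must hold; in canonical form it is lim > -2 ==> lim + 2*q >= -5.
Before lim := 2*q + 2*lim: 2*lim + 2*q > -2 ==> 2*lim + 4*q >= -5
Before skip: 2*lim + 2*q > -2 ==> 2*lim + 4*q >= -5
Answer: WP = 2*lim + 2*q > -2 ==> 2*lim + 4*q >= -5


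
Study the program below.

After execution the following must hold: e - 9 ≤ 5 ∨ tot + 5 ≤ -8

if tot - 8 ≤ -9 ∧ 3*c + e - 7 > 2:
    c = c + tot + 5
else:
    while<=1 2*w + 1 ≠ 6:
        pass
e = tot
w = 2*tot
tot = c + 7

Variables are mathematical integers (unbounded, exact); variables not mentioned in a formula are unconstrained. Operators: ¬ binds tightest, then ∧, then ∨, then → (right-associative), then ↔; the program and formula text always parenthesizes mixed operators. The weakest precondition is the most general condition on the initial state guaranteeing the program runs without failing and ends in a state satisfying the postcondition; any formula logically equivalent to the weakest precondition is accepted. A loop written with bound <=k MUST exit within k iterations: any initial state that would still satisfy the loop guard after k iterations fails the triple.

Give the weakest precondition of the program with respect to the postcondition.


Working backward. After the program, the postcondition e - 9 ≤ 5 ∨ tot + 5 ≤ -8 must hold; in canonical form it is e ≤ 14 ∨ tot ≤ -13.
Before tot := c + 7: e ≤ 14 ∨ c ≤ -20
Before w := 2*tot: e ≤ 14 ∨ c ≤ -20
Before e := tot: tot ≤ 14 ∨ c ≤ -20
Then branch requires tot ≤ 14 ∨ c + tot ≤ -25; else branch requires (2*w ≠ 5 → ((¬(2*w ≠ 5)) ∧ (tot ≤ 14 ∨ c ≤ -20))) ∧ ((¬(2*w ≠ 5)) → (tot ≤ 14 ∨ c ≤ -20)).
Before the if: ((tot ≤ -1 ∧ 3*c + e > 9) → (tot ≤ 14 ∨ c + tot ≤ -25)) ∧ ((¬(tot ≤ -1 ∧ 3*c + e > 9)) → ((2*w ≠ 5 → ((¬(2*w ≠ 5)) ∧ (tot ≤ 14 ∨ c ≤ -20))) ∧ ((¬(2*w ≠ 5)) → (tot ≤ 14 ∨ c ≤ -20))))
Answer: WP = ((tot ≤ -1 ∧ 3*c + e > 9) → (tot ≤ 14 ∨ c + tot ≤ -25)) ∧ ((¬(tot ≤ -1 ∧ 3*c + e > 9)) → ((2*w ≠ 5 → ((¬(2*w ≠ 5)) ∧ (tot ≤ 14 ∨ c ≤ -20))) ∧ ((¬(2*w ≠ 5)) → (tot ≤ 14 ∨ c ≤ -20))))


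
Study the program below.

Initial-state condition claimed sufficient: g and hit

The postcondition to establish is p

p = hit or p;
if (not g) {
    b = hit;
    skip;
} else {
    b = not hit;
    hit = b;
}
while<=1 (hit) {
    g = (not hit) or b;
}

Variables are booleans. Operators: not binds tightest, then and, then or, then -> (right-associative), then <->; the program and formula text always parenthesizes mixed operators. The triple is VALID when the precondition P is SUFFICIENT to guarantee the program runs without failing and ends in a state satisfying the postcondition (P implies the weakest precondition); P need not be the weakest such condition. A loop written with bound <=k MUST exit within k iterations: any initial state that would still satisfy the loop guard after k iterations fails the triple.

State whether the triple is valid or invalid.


Working backward. After the program, p must hold.
Before the loop (bound <=1), unroll the exhaustion recursion (WP_0 = exit-now case; WP_j = one more guarded iteration, up to j = 1):
  WP_0: (not hit) and p
  WP_1: (hit -> ((not hit) and p)) and ((not hit) -> p)
So before the loop: (hit -> ((not hit) and p)) and ((not hit) -> p)
Then branch requires (hit -> ((not hit) and p)) and ((not hit) -> p); else branch requires ((not hit) -> (hit and p)) and (hit -> p).
Before the if: ((not g) -> ((hit -> ((not hit) and p)) and ((not hit) -> p))) and (g -> (((not hit) -> (hit and p)) and (hit -> p)))
Before p := hit or p: ((not g) -> ((hit -> ((not hit) and (hit or p))) and ((not hit) -> (hit or p)))) and (g -> (((not hit) -> (hit and (hit or p))) and (hit -> (hit or p))))
The weakest precondition is ((not g) -> ((hit -> ((not hit) and (hit or p))) and ((not hit) -> (hit or p)))) and (g -> (((not hit) -> (hit and (hit or p))) and (hit -> (hit or p)))).
Check whether g and hit implies it.
Every state satisfying the precondition satisfies the weakest precondition: the implication holds.
Answer: valid


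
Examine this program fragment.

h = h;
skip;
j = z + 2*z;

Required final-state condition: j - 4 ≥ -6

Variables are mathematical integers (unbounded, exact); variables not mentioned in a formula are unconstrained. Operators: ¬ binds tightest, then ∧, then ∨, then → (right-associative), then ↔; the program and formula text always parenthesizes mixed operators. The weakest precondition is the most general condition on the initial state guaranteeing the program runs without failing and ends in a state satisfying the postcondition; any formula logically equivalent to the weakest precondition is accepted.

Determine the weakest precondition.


Working backward. After the program, the postcondition j - 4 ≥ -6 must hold; in canonical form it is j ≥ -2.
Before j := z + 2*z: 3*z ≥ -2
Before skip: 3*z ≥ -2
Before h := h: 3*z ≥ -2
Answer: WP = 3*z ≥ -2


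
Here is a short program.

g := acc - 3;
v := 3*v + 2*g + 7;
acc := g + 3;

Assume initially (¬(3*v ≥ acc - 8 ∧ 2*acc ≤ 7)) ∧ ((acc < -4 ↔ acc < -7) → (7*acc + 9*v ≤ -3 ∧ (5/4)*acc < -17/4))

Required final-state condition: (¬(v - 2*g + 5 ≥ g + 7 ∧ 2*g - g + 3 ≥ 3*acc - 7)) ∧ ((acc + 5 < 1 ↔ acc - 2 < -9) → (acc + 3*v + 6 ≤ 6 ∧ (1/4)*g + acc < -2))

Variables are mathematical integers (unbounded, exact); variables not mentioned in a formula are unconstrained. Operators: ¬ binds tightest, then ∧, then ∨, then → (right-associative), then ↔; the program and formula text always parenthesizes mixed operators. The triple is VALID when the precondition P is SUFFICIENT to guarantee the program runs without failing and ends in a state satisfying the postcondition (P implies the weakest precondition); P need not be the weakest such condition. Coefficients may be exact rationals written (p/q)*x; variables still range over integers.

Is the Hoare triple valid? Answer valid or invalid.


Working backward. After the program, the postcondition (¬(v - 2*g + 5 ≥ g + 7 ∧ 2*g - g + 3 ≥ 3*acc - 7)) ∧ ((acc + 5 < 1 ↔ acc - 2 < -9) → (acc + 3*v + 6 ≤ 6 ∧ (1/4)*g + acc < -2)) must hold; in canonical form it is (¬(v ≥ 3*g + 2 ∧ g ≥ 3*acc - 10)) ∧ ((acc < -4 ↔ acc < -7) → (acc + 3*v ≤ 0 ∧ acc + (1/4)*g < -2)).
Before acc := g + 3: (¬(v ≥ 3*g + 2 ∧ 2*g ≤ 1)) ∧ ((g < -7 ↔ g < -10) → (g + 3*v ≤ -3 ∧ (5/4)*g < -5))
Before v := 3*v + 2*g + 7: (¬(3*v ≥ g - 5 ∧ 2*g ≤ 1)) ∧ ((g < -7 ↔ g < -10) → (7*g + 9*v ≤ -24 ∧ (5/4)*g < -5))
Before g := acc - 3: (¬(3*v ≥ acc - 8 ∧ 2*acc ≤ 7)) ∧ ((acc < -4 ↔ acc < -7) → (7*acc + 9*v ≤ -3 ∧ (5/4)*acc < -5/4))
The weakest precondition is (¬(3*v ≥ acc - 8 ∧ 2*acc ≤ 7)) ∧ ((acc < -4 ↔ acc < -7) → (7*acc + 9*v ≤ -3 ∧ (5/4)*acc < -5/4)).
Check whether (¬(3*v ≥ acc - 8 ∧ 2*acc ≤ 7)) ∧ ((acc < -4 ↔ acc < -7) → (7*acc + 9*v ≤ -3 ∧ (5/4)*acc < -17/4)) implies it.
Every state satisfying the precondition satisfies the weakest precondition: the implication holds.
Answer: valid


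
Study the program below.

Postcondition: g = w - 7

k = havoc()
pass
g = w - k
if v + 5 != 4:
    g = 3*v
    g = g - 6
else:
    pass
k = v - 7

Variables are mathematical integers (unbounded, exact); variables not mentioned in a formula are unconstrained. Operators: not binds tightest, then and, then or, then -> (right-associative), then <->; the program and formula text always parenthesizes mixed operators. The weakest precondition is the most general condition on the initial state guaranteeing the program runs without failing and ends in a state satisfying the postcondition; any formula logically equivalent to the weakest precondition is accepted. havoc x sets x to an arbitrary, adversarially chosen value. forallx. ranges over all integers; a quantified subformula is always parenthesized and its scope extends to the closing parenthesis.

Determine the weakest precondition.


Working backward. After the program, g = w - 7 must hold.
Before k := v - 7: g = w - 7
Then branch requires 3*v = w - 1; else branch requires g = w - 7.
Before the if: (v != -1 -> 3*v = w - 1) and ((not (v != -1)) -> g = w - 7)
Before g := w - k: (v != -1 -> 3*v = w - 1) and ((not (v != -1)) -> k = 7)
Before skip: (v != -1 -> 3*v = w - 1) and ((not (v != -1)) -> k = 7)
Before havoc k: forall k_1. ((v != -1 -> 3*v = w - 1) and ((not (v != -1)) -> k_1 = 7))
Answer: WP = forall k_1. ((v != -1 -> 3*v = w - 1) and ((not (v != -1)) -> k_1 = 7))


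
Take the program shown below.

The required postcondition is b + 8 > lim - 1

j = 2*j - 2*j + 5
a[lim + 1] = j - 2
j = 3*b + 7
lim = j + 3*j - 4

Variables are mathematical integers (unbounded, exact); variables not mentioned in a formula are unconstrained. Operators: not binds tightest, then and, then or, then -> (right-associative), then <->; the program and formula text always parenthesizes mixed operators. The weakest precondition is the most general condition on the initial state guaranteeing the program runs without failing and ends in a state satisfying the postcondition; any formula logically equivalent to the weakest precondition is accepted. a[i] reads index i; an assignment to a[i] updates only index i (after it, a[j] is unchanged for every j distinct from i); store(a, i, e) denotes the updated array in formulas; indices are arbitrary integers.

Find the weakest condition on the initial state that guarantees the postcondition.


Working backward. After the program, the postcondition b + 8 > lim - 1 must hold; in canonical form it is b > lim - 9.
Before lim := j + 3*j - 4: b > 4*j - 13
Before j := 3*b + 7: 11*b < -15
Before a[lim + 1] := j - 2: 11*b < -15
Before j := 2*j - 2*j + 5: 11*b < -15
Answer: WP = 11*b < -15


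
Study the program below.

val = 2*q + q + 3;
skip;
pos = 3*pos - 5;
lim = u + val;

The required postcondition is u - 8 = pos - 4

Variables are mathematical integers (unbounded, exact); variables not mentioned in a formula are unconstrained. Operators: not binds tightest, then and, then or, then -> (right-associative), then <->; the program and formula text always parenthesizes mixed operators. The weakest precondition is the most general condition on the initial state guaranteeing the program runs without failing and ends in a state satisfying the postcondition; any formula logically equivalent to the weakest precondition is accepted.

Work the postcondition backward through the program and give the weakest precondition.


Working backward. After the program, the postcondition u - 8 = pos - 4 must hold; in canonical form it is u = pos + 4.
Before lim := u + val: u = pos + 4
Before pos := 3*pos - 5: u = 3*pos - 1
Before skip: u = 3*pos - 1
Before val := 2*q + q + 3: u = 3*pos - 1
Answer: WP = u = 3*pos - 1


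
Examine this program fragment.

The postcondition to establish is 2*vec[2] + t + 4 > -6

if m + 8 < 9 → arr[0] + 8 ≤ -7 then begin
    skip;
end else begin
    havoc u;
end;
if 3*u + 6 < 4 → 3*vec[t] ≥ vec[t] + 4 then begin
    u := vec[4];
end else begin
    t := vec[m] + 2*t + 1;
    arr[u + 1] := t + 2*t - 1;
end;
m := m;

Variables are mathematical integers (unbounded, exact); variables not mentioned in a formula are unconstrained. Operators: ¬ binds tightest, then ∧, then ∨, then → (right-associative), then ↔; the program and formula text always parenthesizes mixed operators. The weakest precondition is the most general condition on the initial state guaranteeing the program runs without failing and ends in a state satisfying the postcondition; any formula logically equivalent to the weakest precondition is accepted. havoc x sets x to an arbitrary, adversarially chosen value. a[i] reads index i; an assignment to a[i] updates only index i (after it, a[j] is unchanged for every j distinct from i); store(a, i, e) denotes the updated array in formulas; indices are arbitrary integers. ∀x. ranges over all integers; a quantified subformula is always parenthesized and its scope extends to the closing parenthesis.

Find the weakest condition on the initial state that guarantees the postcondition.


Working backward. After the program, the postcondition 2*vec[2] + t + 4 > -6 must hold; in canonical form it is 2*vec[2] + t > -10.
Before m := m: 2*vec[2] + t > -10
Then branch requires 2*vec[2] + t > -10; else branch requires 2*vec[2] + vec[m] + 2*t > -11.
Before the if: ((3*u < -2 → 2*vec[t] ≥ 4) → 2*vec[2] + t > -10) ∧ ((¬(3*u < -2 → 2*vec[t] ≥ 4)) → 2*vec[2] + vec[m] + 2*t > -11)
Then branch requires ((3*u < -2 → 2*vec[t] ≥ 4) → 2*vec[2] + t > -10) ∧ ((¬(3*u < -2 → 2*vec[t] ≥ 4)) → 2*vec[2] + vec[m] + 2*t > -11); else branch requires ∀u_1. (((3*u_1 < -2 → 2*vec[t] ≥ 4) → 2*vec[2] + t > -10) ∧ ((¬(3*u_1 < -2 → 2*vec[t] ≥ 4)) → 2*vec[2] + vec[m] + 2*t > -11)).
Before the if: ((m < 1 → arr[0] ≤ -15) → (((3*u < -2 → 2*vec[t] ≥ 4) → 2*vec[2] + t > -10) ∧ ((¬(3*u < -2 → 2*vec[t] ≥ 4)) → 2*vec[2] + vec[m] + 2*t > -11))) ∧ ((¬(m < 1 → arr[0] ≤ -15)) → (∀u_1. (((3*u_1 < -2 → 2*vec[t] ≥ 4) → 2*vec[2] + t > -10) ∧ ((¬(3*u_1 < -2 → 2*vec[t] ≥ 4)) → 2*vec[2] + vec[m] + 2*t > -11))))
Answer: WP = ((m < 1 → arr[0] ≤ -15) → (((3*u < -2 → 2*vec[t] ≥ 4) → 2*vec[2] + t > -10) ∧ ((¬(3*u < -2 → 2*vec[t] ≥ 4)) → 2*vec[2] + vec[m] + 2*t > -11))) ∧ ((¬(m < 1 → arr[0] ≤ -15)) → (∀u_1. (((3*u_1 < -2 → 2*vec[t] ≥ 4) → 2*vec[2] + t > -10) ∧ ((¬(3*u_1 < -2 → 2*vec[t] ≥ 4)) → 2*vec[2] + vec[m] + 2*t > -11))))


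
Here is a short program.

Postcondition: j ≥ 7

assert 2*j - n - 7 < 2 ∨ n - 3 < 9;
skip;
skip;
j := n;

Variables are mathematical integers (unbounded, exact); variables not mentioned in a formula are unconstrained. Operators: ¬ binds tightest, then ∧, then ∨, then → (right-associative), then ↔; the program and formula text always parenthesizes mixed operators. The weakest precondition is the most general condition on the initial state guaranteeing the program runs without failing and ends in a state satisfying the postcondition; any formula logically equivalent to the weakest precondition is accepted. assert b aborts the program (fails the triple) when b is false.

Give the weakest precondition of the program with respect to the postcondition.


Working backward. After the program, j ≥ 7 must hold.
Before j := n: n ≥ 7
Before skip: n ≥ 7
Before skip: n ≥ 7
Before assert 2*j - n - 7 < 2 ∨ n - 3 < 9: (2*j < n + 9 ∨ n < 12) ∧ n ≥ 7
Answer: WP = (2*j < n + 9 ∨ n < 12) ∧ n ≥ 7
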